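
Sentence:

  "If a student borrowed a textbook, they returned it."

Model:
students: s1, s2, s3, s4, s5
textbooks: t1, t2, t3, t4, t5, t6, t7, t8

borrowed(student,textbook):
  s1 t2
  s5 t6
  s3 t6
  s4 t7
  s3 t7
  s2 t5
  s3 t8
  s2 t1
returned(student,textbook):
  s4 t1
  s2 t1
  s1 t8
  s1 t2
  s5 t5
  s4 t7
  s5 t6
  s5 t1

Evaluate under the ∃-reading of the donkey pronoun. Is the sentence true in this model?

"it" takes "a textbook" as antecedent — a donkey pronoun bound across the clause boundary.
Weak reading: every student s with some borrowed-textbook has at least one borrowed-textbook t such that returned(s,t).
Per student: s1:✓  s2:✓  s3:✗  s4:✓  s5:✓
s3 has no witness among its borrowed-textbooks.

False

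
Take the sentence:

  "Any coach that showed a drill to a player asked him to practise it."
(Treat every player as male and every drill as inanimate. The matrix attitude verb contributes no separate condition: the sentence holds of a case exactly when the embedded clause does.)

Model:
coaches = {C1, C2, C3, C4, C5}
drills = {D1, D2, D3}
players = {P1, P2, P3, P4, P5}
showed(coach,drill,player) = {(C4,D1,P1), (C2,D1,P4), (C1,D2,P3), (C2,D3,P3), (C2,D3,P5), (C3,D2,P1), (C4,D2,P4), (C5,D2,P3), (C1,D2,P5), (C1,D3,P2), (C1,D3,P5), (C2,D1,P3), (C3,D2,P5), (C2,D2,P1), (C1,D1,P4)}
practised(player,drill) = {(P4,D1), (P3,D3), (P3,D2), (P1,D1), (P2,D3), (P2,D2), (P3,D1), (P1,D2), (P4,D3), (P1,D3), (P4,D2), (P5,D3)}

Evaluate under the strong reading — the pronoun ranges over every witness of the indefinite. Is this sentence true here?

"him" takes "a player" as antecedent and "it" takes "a drill"; both are donkey pronouns co-varying with the restrictor.
Strong reading: for every (c,d,p) with showed(c,d,p), practised(p,d).
Restrictor triples: (C1,D1,P4)→practised(P4,D1) ✓  (C1,D2,P3)→practised(P3,D2) ✓  (C1,D2,P5)→practised(P5,D2) ✗  (C1,D3,P2)→practised(P2,D3) ✓  (C1,D3,P5)→practised(P5,D3) ✓  (C2,D1,P3)→practised(P3,D1) ✓  (C2,D1,P4)→practised(P4,D1) ✓  (C2,D2,P1)→practised(P1,D2) ✓  (C2,D3,P3)→practised(P3,D3) ✓  (C2,D3,P5)→practised(P5,D3) ✓  (C3,D2,P1)→practised(P1,D2) ✓  (C3,D2,P5)→practised(P5,D2) ✗  (C4,D1,P1)→practised(P1,D1) ✓  (C4,D2,P4)→practised(P4,D2) ✓  (C5,D2,P3)→practised(P3,D2) ✓
Counterexample: (C1,D2,P5) — practised(P5,D2) does not hold.

False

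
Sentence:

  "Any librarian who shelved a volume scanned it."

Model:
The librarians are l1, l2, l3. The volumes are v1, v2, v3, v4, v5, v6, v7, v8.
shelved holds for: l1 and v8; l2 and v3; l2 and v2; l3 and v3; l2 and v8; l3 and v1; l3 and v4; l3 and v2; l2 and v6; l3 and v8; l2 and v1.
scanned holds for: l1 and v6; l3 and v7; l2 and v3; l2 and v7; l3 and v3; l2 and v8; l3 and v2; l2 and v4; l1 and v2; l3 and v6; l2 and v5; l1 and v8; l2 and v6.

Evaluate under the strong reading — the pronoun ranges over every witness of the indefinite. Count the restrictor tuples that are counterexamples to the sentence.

"it" takes "a volume" as antecedent — a donkey pronoun bound across the clause boundary.
Strong reading: for every (l,v) with shelved(l,v), scanned(l,v).
Restrictor pairs: (l1,v8) ✓  (l2,v1) ✗  (l2,v2) ✗  (l2,v3) ✓  (l2,v6) ✓  (l2,v8) ✓  (l3,v1) ✗  (l3,v2) ✓  (l3,v3) ✓  (l3,v4) ✗  (l3,v8) ✗
Counterexamples (restrictor pairs failing the scope): 5.

5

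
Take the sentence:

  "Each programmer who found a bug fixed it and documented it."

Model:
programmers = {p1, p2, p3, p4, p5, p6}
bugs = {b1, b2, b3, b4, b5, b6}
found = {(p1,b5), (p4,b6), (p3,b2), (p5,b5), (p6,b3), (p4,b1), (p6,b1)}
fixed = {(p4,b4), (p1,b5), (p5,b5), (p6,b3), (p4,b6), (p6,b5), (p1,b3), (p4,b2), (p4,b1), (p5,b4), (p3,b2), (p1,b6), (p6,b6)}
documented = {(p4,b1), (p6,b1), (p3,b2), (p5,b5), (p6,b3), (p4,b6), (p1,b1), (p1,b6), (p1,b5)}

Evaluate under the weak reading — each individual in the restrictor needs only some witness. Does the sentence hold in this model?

"it" takes "a bug" as antecedent — a donkey pronoun bound across the clause boundary.
Weak reading: every programmer p with some found-bug has at least one found-bug b such that fixed(p,b) ∧ documented(p,b).
Per programmer: p1:✓  p3:✓  p4:✓  p5:✓  p6:✓
Every programmer in the restrictor has a witness.

True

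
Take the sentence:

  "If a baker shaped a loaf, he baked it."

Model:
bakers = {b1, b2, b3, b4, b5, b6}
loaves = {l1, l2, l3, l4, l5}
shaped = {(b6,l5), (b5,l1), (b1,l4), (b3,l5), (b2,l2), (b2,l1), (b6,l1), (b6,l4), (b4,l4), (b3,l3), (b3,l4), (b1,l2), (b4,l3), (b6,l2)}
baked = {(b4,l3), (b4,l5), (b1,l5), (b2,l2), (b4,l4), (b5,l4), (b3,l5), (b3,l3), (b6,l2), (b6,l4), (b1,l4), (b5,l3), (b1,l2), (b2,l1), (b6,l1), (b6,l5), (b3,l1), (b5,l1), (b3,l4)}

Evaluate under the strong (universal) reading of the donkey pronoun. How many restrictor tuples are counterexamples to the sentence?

"it" takes "a loaf" as antecedent — a donkey pronoun bound across the clause boundary.
Strong reading: for every (b,l) with shaped(b,l), baked(b,l).
Restrictor pairs: (b1,l2) ✓  (b1,l4) ✓  (b2,l1) ✓  (b2,l2) ✓  (b3,l3) ✓  (b3,l4) ✓  (b3,l5) ✓  (b4,l3) ✓  (b4,l4) ✓  (b5,l1) ✓  (b6,l1) ✓  (b6,l2) ✓  (b6,l4) ✓  (b6,l5) ✓
Counterexamples (restrictor pairs failing the scope): 0.

0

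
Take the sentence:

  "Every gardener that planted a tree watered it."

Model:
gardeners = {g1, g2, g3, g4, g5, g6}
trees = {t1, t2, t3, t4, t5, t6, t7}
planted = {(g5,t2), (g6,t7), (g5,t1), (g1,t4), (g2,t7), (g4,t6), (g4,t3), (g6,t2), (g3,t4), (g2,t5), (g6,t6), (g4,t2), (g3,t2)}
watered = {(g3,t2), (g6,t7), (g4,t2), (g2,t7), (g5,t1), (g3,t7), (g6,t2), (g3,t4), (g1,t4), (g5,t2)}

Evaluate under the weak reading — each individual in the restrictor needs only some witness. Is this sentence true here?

"it" takes "a tree" as antecedent — a donkey pronoun bound across the clause boundary.
Weak reading: every gardener g with some planted-tree has at least one planted-tree t such that watered(g,t).
Per gardener: g1:✓  g2:✓  g3:✓  g4:✓  g5:✓  g6:✓
Every gardener in the restrictor has a witness.

True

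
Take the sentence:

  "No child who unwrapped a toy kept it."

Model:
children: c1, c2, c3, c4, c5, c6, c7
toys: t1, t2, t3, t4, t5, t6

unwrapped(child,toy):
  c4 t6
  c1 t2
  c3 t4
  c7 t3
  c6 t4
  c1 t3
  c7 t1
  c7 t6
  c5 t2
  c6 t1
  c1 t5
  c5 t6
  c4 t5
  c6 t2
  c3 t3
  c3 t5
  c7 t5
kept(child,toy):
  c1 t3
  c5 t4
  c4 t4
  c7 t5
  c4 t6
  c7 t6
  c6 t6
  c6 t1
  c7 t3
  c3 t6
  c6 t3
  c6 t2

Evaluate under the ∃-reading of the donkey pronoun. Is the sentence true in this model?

False

"it" takes "a toy" as antecedent — a donkey pronoun bound across the clause boundary.
Truth condition: for no (c,t) with unwrapped(c,t) does kept(c,t) hold.
Restrictor pairs — does the scope hold? (c1,t2):fails  (c1,t3):holds  (c1,t5):fails  (c3,t3):fails  (c3,t4):fails  (c3,t5):fails  (c4,t5):fails  (c4,t6):holds  (c5,t2):fails  (c5,t6):fails  (c6,t1):holds  (c6,t2):holds  (c6,t4):fails  (c7,t1):fails  (c7,t3):holds  (c7,t5):holds  (c7,t6):holds
Scope holds for 7 pair(s), so the sentence is false.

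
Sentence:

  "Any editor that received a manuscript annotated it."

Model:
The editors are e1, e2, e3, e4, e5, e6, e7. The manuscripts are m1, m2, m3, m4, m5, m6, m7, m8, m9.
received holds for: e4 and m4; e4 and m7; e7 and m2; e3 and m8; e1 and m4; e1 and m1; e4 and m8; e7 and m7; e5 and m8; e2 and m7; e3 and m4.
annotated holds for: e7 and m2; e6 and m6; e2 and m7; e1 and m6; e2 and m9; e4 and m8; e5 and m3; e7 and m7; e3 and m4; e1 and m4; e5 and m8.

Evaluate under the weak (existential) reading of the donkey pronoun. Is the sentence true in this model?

"it" takes "a manuscript" as antecedent — a donkey pronoun bound across the clause boundary.
Weak reading: every editor e with some received-manuscript has at least one received-manuscript m such that annotated(e,m).
Per editor: e1:✓  e2:✓  e3:✓  e4:✓  e5:✓  e7:✓
Every editor in the restrictor has a witness.

True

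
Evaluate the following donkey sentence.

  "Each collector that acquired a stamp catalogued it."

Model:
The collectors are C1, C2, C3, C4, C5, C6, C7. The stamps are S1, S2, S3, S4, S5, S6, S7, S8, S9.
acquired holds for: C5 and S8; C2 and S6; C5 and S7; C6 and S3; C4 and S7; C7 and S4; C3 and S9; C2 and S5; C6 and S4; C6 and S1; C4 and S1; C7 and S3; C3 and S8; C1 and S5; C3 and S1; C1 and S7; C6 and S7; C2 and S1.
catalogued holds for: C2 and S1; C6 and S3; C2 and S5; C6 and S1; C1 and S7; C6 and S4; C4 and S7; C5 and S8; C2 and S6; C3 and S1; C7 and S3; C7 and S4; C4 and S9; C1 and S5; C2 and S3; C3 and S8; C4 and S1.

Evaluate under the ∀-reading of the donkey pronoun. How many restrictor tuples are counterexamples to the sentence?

3

"it" takes "a stamp" as antecedent — a donkey pronoun bound across the clause boundary.
Strong reading: for every (c,s) with acquired(c,s), catalogued(c,s).
Restrictor pairs: (C1,S5) ✓  (C1,S7) ✓  (C2,S1) ✓  (C2,S5) ✓  (C2,S6) ✓  (C3,S1) ✓  (C3,S8) ✓  (C3,S9) ✗  (C4,S1) ✓  (C4,S7) ✓  (C5,S7) ✗  (C5,S8) ✓  (C6,S1) ✓  (C6,S3) ✓  (C6,S4) ✓  (C6,S7) ✗  (C7,S3) ✓  (C7,S4) ✓
Counterexamples (restrictor pairs failing the scope): 3.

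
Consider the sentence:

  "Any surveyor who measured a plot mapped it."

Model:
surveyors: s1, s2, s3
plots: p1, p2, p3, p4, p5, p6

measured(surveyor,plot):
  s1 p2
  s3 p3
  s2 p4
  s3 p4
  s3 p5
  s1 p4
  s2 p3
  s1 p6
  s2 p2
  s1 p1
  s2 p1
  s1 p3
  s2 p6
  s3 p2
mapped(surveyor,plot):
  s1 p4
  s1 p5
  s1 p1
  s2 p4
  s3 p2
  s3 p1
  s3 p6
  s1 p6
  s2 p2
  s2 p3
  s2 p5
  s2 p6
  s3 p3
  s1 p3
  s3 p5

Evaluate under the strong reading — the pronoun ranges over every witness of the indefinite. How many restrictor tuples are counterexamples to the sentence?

"it" takes "a plot" as antecedent — a donkey pronoun bound across the clause boundary.
Strong reading: for every (s,p) with measured(s,p), mapped(s,p).
Restrictor pairs: (s1,p1) ✓  (s1,p2) ✗  (s1,p3) ✓  (s1,p4) ✓  (s1,p6) ✓  (s2,p1) ✗  (s2,p2) ✓  (s2,p3) ✓  (s2,p4) ✓  (s2,p6) ✓  (s3,p2) ✓  (s3,p3) ✓  (s3,p4) ✗  (s3,p5) ✓
Counterexamples (restrictor pairs failing the scope): 3.

3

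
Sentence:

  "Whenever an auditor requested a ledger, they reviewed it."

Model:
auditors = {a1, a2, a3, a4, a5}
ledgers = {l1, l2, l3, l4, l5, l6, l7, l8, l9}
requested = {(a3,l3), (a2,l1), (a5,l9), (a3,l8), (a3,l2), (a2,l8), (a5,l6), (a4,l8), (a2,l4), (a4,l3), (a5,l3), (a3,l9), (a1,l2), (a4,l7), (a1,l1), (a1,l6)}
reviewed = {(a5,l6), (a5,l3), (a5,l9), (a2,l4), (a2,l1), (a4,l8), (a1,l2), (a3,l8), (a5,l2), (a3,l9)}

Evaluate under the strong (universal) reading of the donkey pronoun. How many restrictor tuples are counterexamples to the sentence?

7

"it" takes "a ledger" as antecedent — a donkey pronoun bound across the clause boundary.
Strong reading: for every (a,l) with requested(a,l), reviewed(a,l).
Restrictor pairs: (a1,l1) ✗  (a1,l2) ✓  (a1,l6) ✗  (a2,l1) ✓  (a2,l4) ✓  (a2,l8) ✗  (a3,l2) ✗  (a3,l3) ✗  (a3,l8) ✓  (a3,l9) ✓  (a4,l3) ✗  (a4,l7) ✗  (a4,l8) ✓  (a5,l3) ✓  (a5,l6) ✓  (a5,l9) ✓
Counterexamples (restrictor pairs failing the scope): 7.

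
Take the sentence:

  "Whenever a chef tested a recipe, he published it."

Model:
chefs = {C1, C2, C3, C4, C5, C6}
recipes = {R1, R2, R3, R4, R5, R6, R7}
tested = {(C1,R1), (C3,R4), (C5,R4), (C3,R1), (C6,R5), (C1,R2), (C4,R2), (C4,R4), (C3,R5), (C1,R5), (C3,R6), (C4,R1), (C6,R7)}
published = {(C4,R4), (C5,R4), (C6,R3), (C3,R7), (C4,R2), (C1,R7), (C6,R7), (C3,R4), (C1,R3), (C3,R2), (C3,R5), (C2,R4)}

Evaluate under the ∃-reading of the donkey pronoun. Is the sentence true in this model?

"it" takes "a recipe" as antecedent — a donkey pronoun bound across the clause boundary.
Weak reading: every chef c with some tested-recipe has at least one tested-recipe r such that published(c,r).
Per chef: C1:✗  C3:✓  C4:✓  C5:✓  C6:✓
C1 has no witness among its tested-recipes.

False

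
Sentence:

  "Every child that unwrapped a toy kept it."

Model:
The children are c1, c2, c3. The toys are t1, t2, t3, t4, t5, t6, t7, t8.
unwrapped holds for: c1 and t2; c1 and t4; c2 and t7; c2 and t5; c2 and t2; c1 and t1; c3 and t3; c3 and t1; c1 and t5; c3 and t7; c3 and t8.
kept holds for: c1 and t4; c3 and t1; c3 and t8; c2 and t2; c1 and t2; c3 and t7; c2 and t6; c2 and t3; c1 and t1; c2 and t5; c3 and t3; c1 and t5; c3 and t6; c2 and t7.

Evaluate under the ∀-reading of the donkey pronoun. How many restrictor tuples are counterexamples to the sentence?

0

"it" takes "a toy" as antecedent — a donkey pronoun bound across the clause boundary.
Strong reading: for every (c,t) with unwrapped(c,t), kept(c,t).
Restrictor pairs: (c1,t1) ✓  (c1,t2) ✓  (c1,t4) ✓  (c1,t5) ✓  (c2,t2) ✓  (c2,t5) ✓  (c2,t7) ✓  (c3,t1) ✓  (c3,t3) ✓  (c3,t7) ✓  (c3,t8) ✓
Counterexamples (restrictor pairs failing the scope): 0.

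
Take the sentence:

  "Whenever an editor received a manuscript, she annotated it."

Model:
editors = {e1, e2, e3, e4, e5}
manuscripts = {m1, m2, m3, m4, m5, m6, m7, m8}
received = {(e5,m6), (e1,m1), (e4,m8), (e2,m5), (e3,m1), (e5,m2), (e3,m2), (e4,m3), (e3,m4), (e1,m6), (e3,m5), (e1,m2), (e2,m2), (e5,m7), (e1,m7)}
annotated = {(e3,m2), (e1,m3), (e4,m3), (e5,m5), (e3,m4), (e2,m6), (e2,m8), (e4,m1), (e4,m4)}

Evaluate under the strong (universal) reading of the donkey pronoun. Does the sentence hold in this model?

False

"it" takes "a manuscript" as antecedent — a donkey pronoun bound across the clause boundary.
Strong reading: for every (e,m) with received(e,m), annotated(e,m).
Restrictor pairs: (e1,m1) ✗  (e1,m2) ✗  (e1,m6) ✗  (e1,m7) ✗  (e2,m2) ✗  (e2,m5) ✗  (e3,m1) ✗  (e3,m2) ✓  (e3,m4) ✓  (e3,m5) ✗  (e4,m3) ✓  (e4,m8) ✗  (e5,m2) ✗  (e5,m6) ✗  (e5,m7) ✗
Counterexample: (e1,m1) is in received but fails the scope.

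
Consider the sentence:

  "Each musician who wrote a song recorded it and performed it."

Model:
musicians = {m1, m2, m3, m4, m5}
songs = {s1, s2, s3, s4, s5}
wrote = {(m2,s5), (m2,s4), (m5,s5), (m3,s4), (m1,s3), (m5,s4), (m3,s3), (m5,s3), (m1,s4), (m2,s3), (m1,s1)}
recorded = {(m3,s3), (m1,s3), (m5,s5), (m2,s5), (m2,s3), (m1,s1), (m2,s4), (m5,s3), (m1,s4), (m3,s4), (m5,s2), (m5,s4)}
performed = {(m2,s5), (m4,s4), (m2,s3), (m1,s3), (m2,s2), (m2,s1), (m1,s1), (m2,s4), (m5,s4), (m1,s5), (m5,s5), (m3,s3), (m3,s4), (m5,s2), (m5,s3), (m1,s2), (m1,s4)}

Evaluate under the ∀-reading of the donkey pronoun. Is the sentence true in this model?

True

"it" takes "a song" as antecedent — a donkey pronoun bound across the clause boundary.
Strong reading: for every (m,s) with wrote(m,s), recorded(m,s) ∧ performed(m,s).
Restrictor pairs: (m1,s1) ✓  (m1,s3) ✓  (m1,s4) ✓  (m2,s3) ✓  (m2,s4) ✓  (m2,s5) ✓  (m3,s3) ✓  (m3,s4) ✓  (m5,s3) ✓  (m5,s4) ✓  (m5,s5) ✓
Every restrictor pair satisfies the scope.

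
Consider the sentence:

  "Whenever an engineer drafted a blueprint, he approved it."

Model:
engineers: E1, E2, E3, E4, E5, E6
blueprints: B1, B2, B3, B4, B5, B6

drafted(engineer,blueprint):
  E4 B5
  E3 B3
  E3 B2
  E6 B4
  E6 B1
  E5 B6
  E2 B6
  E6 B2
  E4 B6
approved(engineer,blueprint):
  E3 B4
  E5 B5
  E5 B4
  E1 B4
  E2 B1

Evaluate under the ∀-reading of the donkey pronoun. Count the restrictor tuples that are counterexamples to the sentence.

9

"it" takes "a blueprint" as antecedent — a donkey pronoun bound across the clause boundary.
Strong reading: for every (e,b) with drafted(e,b), approved(e,b).
Restrictor pairs: (E2,B6) ✗  (E3,B2) ✗  (E3,B3) ✗  (E4,B5) ✗  (E4,B6) ✗  (E5,B6) ✗  (E6,B1) ✗  (E6,B2) ✗  (E6,B4) ✗
Counterexamples (restrictor pairs failing the scope): 9.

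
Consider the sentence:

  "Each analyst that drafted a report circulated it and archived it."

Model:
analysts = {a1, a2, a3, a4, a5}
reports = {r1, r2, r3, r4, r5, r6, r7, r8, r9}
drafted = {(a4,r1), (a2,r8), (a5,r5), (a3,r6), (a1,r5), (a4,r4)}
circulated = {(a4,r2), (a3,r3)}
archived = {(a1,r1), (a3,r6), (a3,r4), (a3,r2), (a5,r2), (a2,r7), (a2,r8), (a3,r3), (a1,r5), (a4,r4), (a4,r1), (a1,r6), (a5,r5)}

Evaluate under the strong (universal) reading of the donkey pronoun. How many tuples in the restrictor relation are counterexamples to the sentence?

"it" takes "a report" as antecedent — a donkey pronoun bound across the clause boundary.
Strong reading: for every (a,r) with drafted(a,r), circulated(a,r) ∧ archived(a,r).
Restrictor pairs: (a1,r5) ✗  (a2,r8) ✗  (a3,r6) ✗  (a4,r1) ✗  (a4,r4) ✗  (a5,r5) ✗
Counterexamples (restrictor pairs failing the scope): 6.

6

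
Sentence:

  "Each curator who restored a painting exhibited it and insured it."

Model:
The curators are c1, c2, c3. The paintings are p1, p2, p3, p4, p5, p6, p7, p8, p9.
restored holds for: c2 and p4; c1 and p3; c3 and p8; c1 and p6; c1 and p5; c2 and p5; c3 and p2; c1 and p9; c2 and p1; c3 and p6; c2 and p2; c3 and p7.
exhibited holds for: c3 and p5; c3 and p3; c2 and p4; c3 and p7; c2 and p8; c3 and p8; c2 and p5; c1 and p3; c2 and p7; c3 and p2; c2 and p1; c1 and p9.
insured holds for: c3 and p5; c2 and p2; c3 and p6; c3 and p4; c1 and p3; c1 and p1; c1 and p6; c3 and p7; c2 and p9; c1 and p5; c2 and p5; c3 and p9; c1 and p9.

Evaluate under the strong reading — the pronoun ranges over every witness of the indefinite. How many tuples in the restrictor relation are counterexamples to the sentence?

"it" takes "a painting" as antecedent — a donkey pronoun bound across the clause boundary.
Strong reading: for every (c,p) with restored(c,p), exhibited(c,p) ∧ insured(c,p).
Restrictor pairs: (c1,p3) ✓  (c1,p5) ✗  (c1,p6) ✗  (c1,p9) ✓  (c2,p1) ✗  (c2,p2) ✗  (c2,p4) ✗  (c2,p5) ✓  (c3,p2) ✗  (c3,p6) ✗  (c3,p7) ✓  (c3,p8) ✗
Counterexamples (restrictor pairs failing the scope): 8.

8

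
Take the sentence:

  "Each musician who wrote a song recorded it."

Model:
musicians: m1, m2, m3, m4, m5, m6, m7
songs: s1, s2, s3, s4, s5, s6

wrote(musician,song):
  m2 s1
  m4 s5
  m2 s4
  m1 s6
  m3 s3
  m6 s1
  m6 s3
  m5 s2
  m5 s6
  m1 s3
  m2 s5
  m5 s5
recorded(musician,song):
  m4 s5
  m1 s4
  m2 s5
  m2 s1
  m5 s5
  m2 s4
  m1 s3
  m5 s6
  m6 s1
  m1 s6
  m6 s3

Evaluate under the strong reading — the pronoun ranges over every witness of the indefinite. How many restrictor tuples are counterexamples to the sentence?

2

"it" takes "a song" as antecedent — a donkey pronoun bound across the clause boundary.
Strong reading: for every (m,s) with wrote(m,s), recorded(m,s).
Restrictor pairs: (m1,s3) ✓  (m1,s6) ✓  (m2,s1) ✓  (m2,s4) ✓  (m2,s5) ✓  (m3,s3) ✗  (m4,s5) ✓  (m5,s2) ✗  (m5,s5) ✓  (m5,s6) ✓  (m6,s1) ✓  (m6,s3) ✓
Counterexamples (restrictor pairs failing the scope): 2.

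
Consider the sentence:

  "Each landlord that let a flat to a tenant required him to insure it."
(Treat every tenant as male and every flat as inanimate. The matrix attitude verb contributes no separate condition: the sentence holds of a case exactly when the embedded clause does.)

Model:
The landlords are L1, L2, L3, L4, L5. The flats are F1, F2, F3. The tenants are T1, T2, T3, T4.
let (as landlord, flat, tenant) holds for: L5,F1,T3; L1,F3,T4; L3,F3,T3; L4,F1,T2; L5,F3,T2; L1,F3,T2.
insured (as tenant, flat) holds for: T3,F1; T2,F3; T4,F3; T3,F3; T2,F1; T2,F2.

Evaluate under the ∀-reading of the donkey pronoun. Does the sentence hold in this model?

True

"him" takes "a tenant" as antecedent and "it" takes "a flat"; both are donkey pronouns co-varying with the restrictor.
Strong reading: for every (l,f,t) with let(l,f,t), insured(t,f).
Restrictor triples: (L1,F3,T2)→insured(T2,F3) ✓  (L1,F3,T4)→insured(T4,F3) ✓  (L3,F3,T3)→insured(T3,F3) ✓  (L4,F1,T2)→insured(T2,F1) ✓  (L5,F1,T3)→insured(T3,F1) ✓  (L5,F3,T2)→insured(T2,F3) ✓
Every restrictor triple satisfies the scope.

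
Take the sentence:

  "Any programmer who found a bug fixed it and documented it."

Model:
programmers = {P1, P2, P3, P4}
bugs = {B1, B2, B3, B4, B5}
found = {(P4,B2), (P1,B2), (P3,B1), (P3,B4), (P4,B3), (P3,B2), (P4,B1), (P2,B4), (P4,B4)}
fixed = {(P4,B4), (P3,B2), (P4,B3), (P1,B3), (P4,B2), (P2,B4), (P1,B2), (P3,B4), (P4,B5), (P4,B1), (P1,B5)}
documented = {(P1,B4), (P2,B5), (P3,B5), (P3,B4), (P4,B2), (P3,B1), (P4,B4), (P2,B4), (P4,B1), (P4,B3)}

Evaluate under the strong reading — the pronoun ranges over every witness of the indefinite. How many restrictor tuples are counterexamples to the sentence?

3

"it" takes "a bug" as antecedent — a donkey pronoun bound across the clause boundary.
Strong reading: for every (p,b) with found(p,b), fixed(p,b) ∧ documented(p,b).
Restrictor pairs: (P1,B2) ✗  (P2,B4) ✓  (P3,B1) ✗  (P3,B2) ✗  (P3,B4) ✓  (P4,B1) ✓  (P4,B2) ✓  (P4,B3) ✓  (P4,B4) ✓
Counterexamples (restrictor pairs failing the scope): 3.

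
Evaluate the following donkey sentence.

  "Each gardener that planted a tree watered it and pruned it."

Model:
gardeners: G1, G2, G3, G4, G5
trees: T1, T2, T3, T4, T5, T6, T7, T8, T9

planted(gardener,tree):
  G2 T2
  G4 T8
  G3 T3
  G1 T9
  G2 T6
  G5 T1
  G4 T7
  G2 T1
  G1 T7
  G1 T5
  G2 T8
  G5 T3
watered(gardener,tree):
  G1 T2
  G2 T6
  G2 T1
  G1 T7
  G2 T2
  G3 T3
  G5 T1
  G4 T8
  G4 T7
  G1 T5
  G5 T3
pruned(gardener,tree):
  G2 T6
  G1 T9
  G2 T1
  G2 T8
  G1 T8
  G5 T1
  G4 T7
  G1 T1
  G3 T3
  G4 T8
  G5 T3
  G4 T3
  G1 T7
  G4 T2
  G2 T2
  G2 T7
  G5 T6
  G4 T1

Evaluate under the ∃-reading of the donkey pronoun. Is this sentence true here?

"it" takes "a tree" as antecedent — a donkey pronoun bound across the clause boundary.
Weak reading: every gardener g with some planted-tree has at least one planted-tree t such that watered(g,t) ∧ pruned(g,t).
Per gardener: G1:✓  G2:✓  G3:✓  G4:✓  G5:✓
Every gardener in the restrictor has a witness.

True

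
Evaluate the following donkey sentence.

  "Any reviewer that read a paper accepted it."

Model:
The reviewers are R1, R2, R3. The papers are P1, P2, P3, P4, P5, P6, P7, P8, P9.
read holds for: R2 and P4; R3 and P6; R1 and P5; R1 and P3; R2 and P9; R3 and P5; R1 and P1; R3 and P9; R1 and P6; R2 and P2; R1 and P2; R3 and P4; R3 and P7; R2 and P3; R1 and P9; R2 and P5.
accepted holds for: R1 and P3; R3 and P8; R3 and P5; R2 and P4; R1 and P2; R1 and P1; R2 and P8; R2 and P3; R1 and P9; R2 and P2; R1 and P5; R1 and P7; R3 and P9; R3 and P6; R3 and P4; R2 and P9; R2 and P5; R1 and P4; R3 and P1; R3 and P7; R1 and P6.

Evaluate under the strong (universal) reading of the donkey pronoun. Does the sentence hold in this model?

"it" takes "a paper" as antecedent — a donkey pronoun bound across the clause boundary.
Strong reading: for every (r,p) with read(r,p), accepted(r,p).
Restrictor pairs: (R1,P1) ✓  (R1,P2) ✓  (R1,P3) ✓  (R1,P5) ✓  (R1,P6) ✓  (R1,P9) ✓  (R2,P2) ✓  (R2,P3) ✓  (R2,P4) ✓  (R2,P5) ✓  (R2,P9) ✓  (R3,P4) ✓  (R3,P5) ✓  (R3,P6) ✓  (R3,P7) ✓  (R3,P9) ✓
Every restrictor pair satisfies the scope.

True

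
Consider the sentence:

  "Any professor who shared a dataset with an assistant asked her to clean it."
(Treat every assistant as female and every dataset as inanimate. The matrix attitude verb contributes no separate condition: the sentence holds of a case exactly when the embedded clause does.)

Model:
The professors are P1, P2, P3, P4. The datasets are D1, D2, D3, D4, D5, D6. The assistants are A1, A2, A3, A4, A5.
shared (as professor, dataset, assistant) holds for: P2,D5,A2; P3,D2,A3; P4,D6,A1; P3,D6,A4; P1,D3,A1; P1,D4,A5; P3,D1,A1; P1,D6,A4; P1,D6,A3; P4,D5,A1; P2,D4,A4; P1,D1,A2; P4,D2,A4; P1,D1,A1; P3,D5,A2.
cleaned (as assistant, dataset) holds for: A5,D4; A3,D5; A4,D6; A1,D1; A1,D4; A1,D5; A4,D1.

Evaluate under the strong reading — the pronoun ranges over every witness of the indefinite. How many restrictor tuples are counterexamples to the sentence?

"her" takes "an assistant" as antecedent and "it" takes "a dataset"; both are donkey pronouns co-varying with the restrictor.
Strong reading: for every (p,d,a) with shared(p,d,a), cleaned(a,d).
Restrictor triples: (P1,D1,A1)→cleaned(A1,D1) ✓  (P1,D1,A2)→cleaned(A2,D1) ✗  (P1,D3,A1)→cleaned(A1,D3) ✗  (P1,D4,A5)→cleaned(A5,D4) ✓  (P1,D6,A3)→cleaned(A3,D6) ✗  (P1,D6,A4)→cleaned(A4,D6) ✓  (P2,D4,A4)→cleaned(A4,D4) ✗  (P2,D5,A2)→cleaned(A2,D5) ✗  (P3,D1,A1)→cleaned(A1,D1) ✓  (P3,D2,A3)→cleaned(A3,D2) ✗  (P3,D5,A2)→cleaned(A2,D5) ✗  (P3,D6,A4)→cleaned(A4,D6) ✓  (P4,D2,A4)→cleaned(A4,D2) ✗  (P4,D5,A1)→cleaned(A1,D5) ✓  (P4,D6,A1)→cleaned(A1,D6) ✗
Counterexamples (restrictor triples failing the scope): 9.

9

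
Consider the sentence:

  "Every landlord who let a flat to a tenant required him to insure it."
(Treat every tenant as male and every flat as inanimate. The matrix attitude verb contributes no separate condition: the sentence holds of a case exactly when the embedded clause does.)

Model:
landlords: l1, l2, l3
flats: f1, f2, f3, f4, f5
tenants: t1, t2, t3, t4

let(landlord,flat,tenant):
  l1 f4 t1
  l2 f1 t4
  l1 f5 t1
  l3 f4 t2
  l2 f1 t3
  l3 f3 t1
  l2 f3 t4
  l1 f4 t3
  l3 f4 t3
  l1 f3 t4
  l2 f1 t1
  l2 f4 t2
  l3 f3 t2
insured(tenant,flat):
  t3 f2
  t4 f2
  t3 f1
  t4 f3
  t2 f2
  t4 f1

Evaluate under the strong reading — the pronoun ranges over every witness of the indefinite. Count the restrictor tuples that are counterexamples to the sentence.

"him" takes "a tenant" as antecedent and "it" takes "a flat"; both are donkey pronouns co-varying with the restrictor.
Strong reading: for every (l,f,t) with let(l,f,t), insured(t,f).
Restrictor triples: (l1,f3,t4)→insured(t4,f3) ✓  (l1,f4,t1)→insured(t1,f4) ✗  (l1,f4,t3)→insured(t3,f4) ✗  (l1,f5,t1)→insured(t1,f5) ✗  (l2,f1,t1)→insured(t1,f1) ✗  (l2,f1,t3)→insured(t3,f1) ✓  (l2,f1,t4)→insured(t4,f1) ✓  (l2,f3,t4)→insured(t4,f3) ✓  (l2,f4,t2)→insured(t2,f4) ✗  (l3,f3,t1)→insured(t1,f3) ✗  (l3,f3,t2)→insured(t2,f3) ✗  (l3,f4,t2)→insured(t2,f4) ✗  (l3,f4,t3)→insured(t3,f4) ✗
Counterexamples (restrictor triples failing the scope): 9.

9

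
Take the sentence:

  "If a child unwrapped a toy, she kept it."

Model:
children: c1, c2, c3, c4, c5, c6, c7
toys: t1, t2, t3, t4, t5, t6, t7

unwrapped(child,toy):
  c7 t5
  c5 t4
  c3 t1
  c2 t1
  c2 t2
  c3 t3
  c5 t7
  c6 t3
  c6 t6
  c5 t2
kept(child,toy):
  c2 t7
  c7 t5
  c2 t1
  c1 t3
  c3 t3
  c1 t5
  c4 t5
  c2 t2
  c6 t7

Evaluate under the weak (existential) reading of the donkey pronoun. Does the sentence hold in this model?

"it" takes "a toy" as antecedent — a donkey pronoun bound across the clause boundary.
Weak reading: every child c with some unwrapped-toy has at least one unwrapped-toy t such that kept(c,t).
Per child: c2:✓  c3:✓  c5:✗  c6:✗  c7:✓
c5 has no witness among its unwrapped-toys.

False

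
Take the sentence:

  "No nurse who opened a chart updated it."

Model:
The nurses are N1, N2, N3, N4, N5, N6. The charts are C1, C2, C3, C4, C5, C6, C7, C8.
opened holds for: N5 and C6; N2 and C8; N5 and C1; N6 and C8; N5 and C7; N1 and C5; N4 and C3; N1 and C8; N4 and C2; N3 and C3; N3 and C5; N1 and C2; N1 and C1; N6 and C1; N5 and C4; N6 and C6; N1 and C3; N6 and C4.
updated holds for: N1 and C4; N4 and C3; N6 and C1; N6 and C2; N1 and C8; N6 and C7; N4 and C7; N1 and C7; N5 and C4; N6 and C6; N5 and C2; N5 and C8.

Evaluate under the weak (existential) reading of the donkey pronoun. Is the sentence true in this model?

"it" takes "a chart" as antecedent — a donkey pronoun bound across the clause boundary.
Truth condition: for no (n,c) with opened(n,c) does updated(n,c) hold.
Restrictor pairs — does the scope hold? (N1,C1):fails  (N1,C2):fails  (N1,C3):fails  (N1,C5):fails  (N1,C8):holds  (N2,C8):fails  (N3,C3):fails  (N3,C5):fails  (N4,C2):fails  (N4,C3):holds  (N5,C1):fails  (N5,C4):holds  (N5,C6):fails  (N5,C7):fails  (N6,C1):holds  (N6,C4):fails  (N6,C6):holds  (N6,C8):fails
Scope holds for 5 pair(s), so the sentence is false.

False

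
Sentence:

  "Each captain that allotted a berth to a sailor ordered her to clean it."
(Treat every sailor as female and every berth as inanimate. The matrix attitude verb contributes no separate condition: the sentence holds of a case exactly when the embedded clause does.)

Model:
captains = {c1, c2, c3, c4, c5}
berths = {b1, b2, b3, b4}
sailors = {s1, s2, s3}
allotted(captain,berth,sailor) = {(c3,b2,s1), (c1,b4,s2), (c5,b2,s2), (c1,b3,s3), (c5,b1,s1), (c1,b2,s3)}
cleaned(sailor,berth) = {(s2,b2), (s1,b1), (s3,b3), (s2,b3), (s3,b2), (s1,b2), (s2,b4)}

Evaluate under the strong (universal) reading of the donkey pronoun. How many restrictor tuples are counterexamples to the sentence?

0

"her" takes "a sailor" as antecedent and "it" takes "a berth"; both are donkey pronouns co-varying with the restrictor.
Strong reading: for every (c,b,s) with allotted(c,b,s), cleaned(s,b).
Restrictor triples: (c1,b2,s3)→cleaned(s3,b2) ✓  (c1,b3,s3)→cleaned(s3,b3) ✓  (c1,b4,s2)→cleaned(s2,b4) ✓  (c3,b2,s1)→cleaned(s1,b2) ✓  (c5,b1,s1)→cleaned(s1,b1) ✓  (c5,b2,s2)→cleaned(s2,b2) ✓
Counterexamples (restrictor triples failing the scope): 0.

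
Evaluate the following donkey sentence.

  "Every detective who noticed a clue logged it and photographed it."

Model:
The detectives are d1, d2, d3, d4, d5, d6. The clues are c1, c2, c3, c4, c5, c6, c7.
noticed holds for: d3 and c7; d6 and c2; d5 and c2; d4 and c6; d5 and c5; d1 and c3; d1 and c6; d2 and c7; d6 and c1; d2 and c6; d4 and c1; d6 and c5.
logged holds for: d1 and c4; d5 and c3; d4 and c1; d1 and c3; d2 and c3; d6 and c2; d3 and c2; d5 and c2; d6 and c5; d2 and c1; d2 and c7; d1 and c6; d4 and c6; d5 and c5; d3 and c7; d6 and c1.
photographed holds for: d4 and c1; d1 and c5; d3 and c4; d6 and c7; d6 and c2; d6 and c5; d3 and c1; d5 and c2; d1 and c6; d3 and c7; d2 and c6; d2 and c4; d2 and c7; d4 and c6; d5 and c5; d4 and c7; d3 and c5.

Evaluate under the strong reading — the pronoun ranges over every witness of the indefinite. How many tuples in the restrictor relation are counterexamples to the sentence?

"it" takes "a clue" as antecedent — a donkey pronoun bound across the clause boundary.
Strong reading: for every (d,c) with noticed(d,c), logged(d,c) ∧ photographed(d,c).
Restrictor pairs: (d1,c3) ✗  (d1,c6) ✓  (d2,c6) ✗  (d2,c7) ✓  (d3,c7) ✓  (d4,c1) ✓  (d4,c6) ✓  (d5,c2) ✓  (d5,c5) ✓  (d6,c1) ✗  (d6,c2) ✓  (d6,c5) ✓
Counterexamples (restrictor pairs failing the scope): 3.

3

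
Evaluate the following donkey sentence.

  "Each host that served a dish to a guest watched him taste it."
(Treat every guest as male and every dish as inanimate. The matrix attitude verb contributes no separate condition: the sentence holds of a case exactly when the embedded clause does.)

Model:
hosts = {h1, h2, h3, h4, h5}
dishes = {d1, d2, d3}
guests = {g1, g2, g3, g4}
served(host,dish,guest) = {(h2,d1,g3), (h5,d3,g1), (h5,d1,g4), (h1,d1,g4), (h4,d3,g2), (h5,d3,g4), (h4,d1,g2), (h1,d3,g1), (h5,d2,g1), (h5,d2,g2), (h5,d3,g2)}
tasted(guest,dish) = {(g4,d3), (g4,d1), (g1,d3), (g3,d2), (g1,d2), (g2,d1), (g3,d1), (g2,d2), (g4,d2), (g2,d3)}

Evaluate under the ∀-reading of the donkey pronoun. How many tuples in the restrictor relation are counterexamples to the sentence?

"him" takes "a guest" as antecedent and "it" takes "a dish"; both are donkey pronouns co-varying with the restrictor.
Strong reading: for every (h,d,g) with served(h,d,g), tasted(g,d).
Restrictor triples: (h1,d1,g4)→tasted(g4,d1) ✓  (h1,d3,g1)→tasted(g1,d3) ✓  (h2,d1,g3)→tasted(g3,d1) ✓  (h4,d1,g2)→tasted(g2,d1) ✓  (h4,d3,g2)→tasted(g2,d3) ✓  (h5,d1,g4)→tasted(g4,d1) ✓  (h5,d2,g1)→tasted(g1,d2) ✓  (h5,d2,g2)→tasted(g2,d2) ✓  (h5,d3,g1)→tasted(g1,d3) ✓  (h5,d3,g2)→tasted(g2,d3) ✓  (h5,d3,g4)→tasted(g4,d3) ✓
Counterexamples (restrictor triples failing the scope): 0.

0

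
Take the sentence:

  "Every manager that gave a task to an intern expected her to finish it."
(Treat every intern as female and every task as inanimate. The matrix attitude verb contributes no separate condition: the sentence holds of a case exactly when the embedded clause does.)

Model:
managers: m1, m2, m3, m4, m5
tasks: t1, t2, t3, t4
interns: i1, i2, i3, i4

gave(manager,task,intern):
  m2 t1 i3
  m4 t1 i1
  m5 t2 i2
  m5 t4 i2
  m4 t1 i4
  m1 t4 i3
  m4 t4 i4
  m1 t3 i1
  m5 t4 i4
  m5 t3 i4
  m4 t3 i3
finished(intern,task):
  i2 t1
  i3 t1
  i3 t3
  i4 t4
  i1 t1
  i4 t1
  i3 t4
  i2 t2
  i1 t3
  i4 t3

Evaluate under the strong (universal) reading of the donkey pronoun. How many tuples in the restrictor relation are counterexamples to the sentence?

1

"her" takes "an intern" as antecedent and "it" takes "a task"; both are donkey pronouns co-varying with the restrictor.
Strong reading: for every (m,t,i) with gave(m,t,i), finished(i,t).
Restrictor triples: (m1,t3,i1)→finished(i1,t3) ✓  (m1,t4,i3)→finished(i3,t4) ✓  (m2,t1,i3)→finished(i3,t1) ✓  (m4,t1,i1)→finished(i1,t1) ✓  (m4,t1,i4)→finished(i4,t1) ✓  (m4,t3,i3)→finished(i3,t3) ✓  (m4,t4,i4)→finished(i4,t4) ✓  (m5,t2,i2)→finished(i2,t2) ✓  (m5,t3,i4)→finished(i4,t3) ✓  (m5,t4,i2)→finished(i2,t4) ✗  (m5,t4,i4)→finished(i4,t4) ✓
Counterexamples (restrictor triples failing the scope): 1.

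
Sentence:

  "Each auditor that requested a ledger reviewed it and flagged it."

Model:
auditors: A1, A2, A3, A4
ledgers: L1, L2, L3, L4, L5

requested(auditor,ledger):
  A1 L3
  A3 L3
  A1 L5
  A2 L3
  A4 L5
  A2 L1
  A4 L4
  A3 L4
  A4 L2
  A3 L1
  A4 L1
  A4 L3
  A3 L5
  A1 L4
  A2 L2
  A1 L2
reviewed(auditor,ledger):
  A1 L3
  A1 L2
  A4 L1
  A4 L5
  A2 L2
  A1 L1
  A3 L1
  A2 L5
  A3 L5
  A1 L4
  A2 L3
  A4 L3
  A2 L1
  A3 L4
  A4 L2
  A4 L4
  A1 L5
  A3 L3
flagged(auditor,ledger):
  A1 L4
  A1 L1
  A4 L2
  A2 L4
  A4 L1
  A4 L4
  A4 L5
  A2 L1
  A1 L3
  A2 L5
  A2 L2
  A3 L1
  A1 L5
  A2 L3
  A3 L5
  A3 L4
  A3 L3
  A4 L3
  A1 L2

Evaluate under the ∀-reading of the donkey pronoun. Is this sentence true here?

"it" takes "a ledger" as antecedent — a donkey pronoun bound across the clause boundary.
Strong reading: for every (a,l) with requested(a,l), reviewed(a,l) ∧ flagged(a,l).
Restrictor pairs: (A1,L2) ✓  (A1,L3) ✓  (A1,L4) ✓  (A1,L5) ✓  (A2,L1) ✓  (A2,L2) ✓  (A2,L3) ✓  (A3,L1) ✓  (A3,L3) ✓  (A3,L4) ✓  (A3,L5) ✓  (A4,L1) ✓  (A4,L2) ✓  (A4,L3) ✓  (A4,L4) ✓  (A4,L5) ✓
Every restrictor pair satisfies the scope.

True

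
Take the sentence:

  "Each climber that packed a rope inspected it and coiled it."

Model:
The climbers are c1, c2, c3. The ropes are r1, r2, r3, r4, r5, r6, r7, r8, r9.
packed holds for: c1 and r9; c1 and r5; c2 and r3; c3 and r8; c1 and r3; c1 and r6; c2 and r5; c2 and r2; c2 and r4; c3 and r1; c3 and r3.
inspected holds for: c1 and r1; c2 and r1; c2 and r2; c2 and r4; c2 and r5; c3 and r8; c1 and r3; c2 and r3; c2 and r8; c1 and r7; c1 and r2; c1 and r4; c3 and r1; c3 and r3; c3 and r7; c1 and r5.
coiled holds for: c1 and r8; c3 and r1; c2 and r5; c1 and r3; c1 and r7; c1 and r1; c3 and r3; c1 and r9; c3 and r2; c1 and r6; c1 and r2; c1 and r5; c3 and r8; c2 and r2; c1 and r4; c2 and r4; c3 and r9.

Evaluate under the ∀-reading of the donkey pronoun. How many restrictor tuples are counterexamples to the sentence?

3

"it" takes "a rope" as antecedent — a donkey pronoun bound across the clause boundary.
Strong reading: for every (c,r) with packed(c,r), inspected(c,r) ∧ coiled(c,r).
Restrictor pairs: (c1,r3) ✓  (c1,r5) ✓  (c1,r6) ✗  (c1,r9) ✗  (c2,r2) ✓  (c2,r3) ✗  (c2,r4) ✓  (c2,r5) ✓  (c3,r1) ✓  (c3,r3) ✓  (c3,r8) ✓
Counterexamples (restrictor pairs failing the scope): 3.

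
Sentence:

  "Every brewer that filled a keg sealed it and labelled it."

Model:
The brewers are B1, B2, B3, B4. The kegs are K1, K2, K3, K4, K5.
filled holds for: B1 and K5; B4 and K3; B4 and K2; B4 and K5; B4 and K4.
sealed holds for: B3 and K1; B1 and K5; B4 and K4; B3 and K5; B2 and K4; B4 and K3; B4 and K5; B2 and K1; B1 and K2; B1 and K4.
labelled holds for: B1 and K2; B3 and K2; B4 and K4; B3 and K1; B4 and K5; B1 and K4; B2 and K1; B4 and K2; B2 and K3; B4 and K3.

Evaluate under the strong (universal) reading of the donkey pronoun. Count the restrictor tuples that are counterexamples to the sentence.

2

"it" takes "a keg" as antecedent — a donkey pronoun bound across the clause boundary.
Strong reading: for every (b,k) with filled(b,k), sealed(b,k) ∧ labelled(b,k).
Restrictor pairs: (B1,K5) ✗  (B4,K2) ✗  (B4,K3) ✓  (B4,K4) ✓  (B4,K5) ✓
Counterexamples (restrictor pairs failing the scope): 2.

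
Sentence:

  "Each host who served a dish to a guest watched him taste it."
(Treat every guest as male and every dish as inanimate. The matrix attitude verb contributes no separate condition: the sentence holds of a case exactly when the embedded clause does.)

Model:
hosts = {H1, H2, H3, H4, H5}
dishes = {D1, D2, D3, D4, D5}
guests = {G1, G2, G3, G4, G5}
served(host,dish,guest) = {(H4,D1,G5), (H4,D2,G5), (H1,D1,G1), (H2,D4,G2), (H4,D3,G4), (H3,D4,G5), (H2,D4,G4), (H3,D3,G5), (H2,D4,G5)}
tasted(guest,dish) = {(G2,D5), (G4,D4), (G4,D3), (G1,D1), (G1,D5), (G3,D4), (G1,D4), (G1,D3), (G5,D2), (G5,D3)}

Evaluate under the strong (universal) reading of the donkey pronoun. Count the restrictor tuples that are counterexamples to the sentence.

4

"him" takes "a guest" as antecedent and "it" takes "a dish"; both are donkey pronouns co-varying with the restrictor.
Strong reading: for every (h,d,g) with served(h,d,g), tasted(g,d).
Restrictor triples: (H1,D1,G1)→tasted(G1,D1) ✓  (H2,D4,G2)→tasted(G2,D4) ✗  (H2,D4,G4)→tasted(G4,D4) ✓  (H2,D4,G5)→tasted(G5,D4) ✗  (H3,D3,G5)→tasted(G5,D3) ✓  (H3,D4,G5)→tasted(G5,D4) ✗  (H4,D1,G5)→tasted(G5,D1) ✗  (H4,D2,G5)→tasted(G5,D2) ✓  (H4,D3,G4)→tasted(G4,D3) ✓
Counterexamples (restrictor triples failing the scope): 4.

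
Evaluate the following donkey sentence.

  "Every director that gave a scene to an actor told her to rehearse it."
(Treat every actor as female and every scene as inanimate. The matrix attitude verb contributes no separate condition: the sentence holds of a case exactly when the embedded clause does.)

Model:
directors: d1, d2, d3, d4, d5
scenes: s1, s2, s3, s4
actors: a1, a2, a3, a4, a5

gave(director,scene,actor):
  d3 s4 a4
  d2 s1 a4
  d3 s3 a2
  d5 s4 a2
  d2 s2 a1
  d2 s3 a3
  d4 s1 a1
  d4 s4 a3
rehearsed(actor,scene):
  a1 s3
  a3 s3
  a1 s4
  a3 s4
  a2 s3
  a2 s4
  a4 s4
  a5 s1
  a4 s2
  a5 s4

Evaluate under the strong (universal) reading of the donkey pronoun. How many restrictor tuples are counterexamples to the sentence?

"her" takes "an actor" as antecedent and "it" takes "a scene"; both are donkey pronouns co-varying with the restrictor.
Strong reading: for every (d,s,a) with gave(d,s,a), rehearsed(a,s).
Restrictor triples: (d2,s1,a4)→rehearsed(a4,s1) ✗  (d2,s2,a1)→rehearsed(a1,s2) ✗  (d2,s3,a3)→rehearsed(a3,s3) ✓  (d3,s3,a2)→rehearsed(a2,s3) ✓  (d3,s4,a4)→rehearsed(a4,s4) ✓  (d4,s1,a1)→rehearsed(a1,s1) ✗  (d4,s4,a3)→rehearsed(a3,s4) ✓  (d5,s4,a2)→rehearsed(a2,s4) ✓
Counterexamples (restrictor triples failing the scope): 3.

3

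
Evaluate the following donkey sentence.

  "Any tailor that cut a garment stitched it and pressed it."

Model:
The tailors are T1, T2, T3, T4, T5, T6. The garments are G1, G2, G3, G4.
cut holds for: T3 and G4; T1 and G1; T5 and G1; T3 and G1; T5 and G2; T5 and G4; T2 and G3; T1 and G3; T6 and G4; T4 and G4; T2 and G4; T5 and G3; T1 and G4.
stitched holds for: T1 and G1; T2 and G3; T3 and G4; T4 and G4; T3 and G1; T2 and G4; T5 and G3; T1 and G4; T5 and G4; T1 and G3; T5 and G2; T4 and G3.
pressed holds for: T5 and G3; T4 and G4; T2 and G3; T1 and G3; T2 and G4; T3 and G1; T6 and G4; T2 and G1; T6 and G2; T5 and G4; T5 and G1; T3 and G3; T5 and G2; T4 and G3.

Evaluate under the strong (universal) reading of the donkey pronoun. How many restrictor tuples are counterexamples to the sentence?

5

"it" takes "a garment" as antecedent — a donkey pronoun bound across the clause boundary.
Strong reading: for every (t,g) with cut(t,g), stitched(t,g) ∧ pressed(t,g).
Restrictor pairs: (T1,G1) ✗  (T1,G3) ✓  (T1,G4) ✗  (T2,G3) ✓  (T2,G4) ✓  (T3,G1) ✓  (T3,G4) ✗  (T4,G4) ✓  (T5,G1) ✗  (T5,G2) ✓  (T5,G3) ✓  (T5,G4) ✓  (T6,G4) ✗
Counterexamples (restrictor pairs failing the scope): 5.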